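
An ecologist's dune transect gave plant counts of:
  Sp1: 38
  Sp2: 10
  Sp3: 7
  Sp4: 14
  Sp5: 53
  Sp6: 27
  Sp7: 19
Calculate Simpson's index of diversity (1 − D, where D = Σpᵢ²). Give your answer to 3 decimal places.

Total N = 38+10+7+14+53+27+19 = 168, so the proportions are 0.22619, 0.05952, 0.04167, 0.08333, 0.31548, 0.16071, 0.1131 (working shown to 5 dp, full precision carried).
D = 0.22619² + 0.05952² + 0.04167² + 0.08333² + 0.31548² + 0.16071² + 0.1131² = 0.05116 + 0.00354 + 0.00174 + 0.00694 + 0.09953 + 0.02583 + 0.01279 = 0.20153.
So 1 − D = 0.79847, i.e. 0.798 to 3 decimal places.

0.798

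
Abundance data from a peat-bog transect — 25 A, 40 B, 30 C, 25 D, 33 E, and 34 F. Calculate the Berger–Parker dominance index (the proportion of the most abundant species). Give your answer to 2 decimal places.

Total N = 25+40+30+25+33+34 = 187, so the proportions are 0.1337, 0.2139, 0.1604, 0.1337, 0.1765, 0.1818 (working shown to 4 dp, full precision carried).
The largest proportion is 0.2139, i.e. d = 0.21 to 2 decimal places.

0.21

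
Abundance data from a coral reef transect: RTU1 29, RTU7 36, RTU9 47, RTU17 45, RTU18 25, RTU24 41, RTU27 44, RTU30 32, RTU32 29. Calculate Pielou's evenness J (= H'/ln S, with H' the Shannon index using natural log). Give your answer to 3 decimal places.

Total N = 29+36+47+45+25+41+44+32+29 = 328, so the proportions are 0.08841, 0.10976, 0.14329, 0.1372, 0.07622, 0.125, 0.13415, 0.09756, 0.08841 (working shown to 5 dp, full precision carried).
H' = −Σ pᵢ ln pᵢ = −((-0.21447) + (-0.24251) + (-0.27840) + (-0.27252) + (-0.19620) + (-0.25993) + (-0.26948) + (-0.22705) + (-0.21447)) = 2.17502.
With S = 9 species, ln S = 2.19722, so J = 2.17502/2.19722 = 0.98989, i.e. 0.990 to 3 decimal places.

0.990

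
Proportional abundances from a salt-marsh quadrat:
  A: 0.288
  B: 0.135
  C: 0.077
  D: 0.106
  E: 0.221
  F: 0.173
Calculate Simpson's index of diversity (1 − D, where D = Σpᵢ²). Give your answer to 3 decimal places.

D = 0.288² + 0.135² + 0.077² + 0.106² + 0.221² + 0.173² = 0.08294 + 0.01823 + 0.00593 + 0.01124 + 0.04884 + 0.02993 = 0.19710 (working shown to 5 dp, full precision carried).
So 1 − D = 0.80290, i.e. 0.803 to 3 decimal places.

0.803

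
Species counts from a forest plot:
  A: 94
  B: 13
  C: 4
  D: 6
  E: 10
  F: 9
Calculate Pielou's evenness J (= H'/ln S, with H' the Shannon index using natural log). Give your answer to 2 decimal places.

Total N = 94+13+4+6+10+9 = 136, so the proportions are 0.6912, 0.0956, 0.0294, 0.0441, 0.0735, 0.0662 (working shown to 4 dp, full precision carried).
H' = −Σ pᵢ ln pᵢ = −((-0.2553) + (-0.2244) + (-0.1037) + (-0.1377) + (-0.1919) + (-0.1797)) = 1.0927.
With S = 6 species, ln S = 1.7918, so J = 1.0927/1.7918 = 0.6099, i.e. 0.61 to 2 decimal places.

0.61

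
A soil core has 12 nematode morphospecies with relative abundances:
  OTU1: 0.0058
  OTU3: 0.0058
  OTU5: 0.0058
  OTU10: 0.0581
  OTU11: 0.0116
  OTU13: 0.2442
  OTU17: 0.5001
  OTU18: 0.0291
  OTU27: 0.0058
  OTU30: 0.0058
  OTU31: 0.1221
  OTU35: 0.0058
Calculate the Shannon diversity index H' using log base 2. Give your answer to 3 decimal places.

2.087

Each pᵢ log₂ pᵢ term (working shown to 5 dp, full precision carried): 0.0058×(-7.42973)=-0.04309, 0.0058×(-7.42973)=-0.04309, 0.0058×(-7.42973)=-0.04309, 0.0581×(-4.10532)=-0.23852, 0.0116×(-6.42973)=-0.07458, 0.2442×(-2.03386)=-0.49667, 0.5001×(-0.99971)=-0.49996, 0.0291×(-5.10284)=-0.14849, 0.0058×(-7.42973)=-0.04309, 0.0058×(-7.42973)=-0.04309, 0.1221×(-3.03386)=-0.37043, 0.0058×(-7.42973)=-0.04309.
Sum = -2.08721, so H' = 2.087.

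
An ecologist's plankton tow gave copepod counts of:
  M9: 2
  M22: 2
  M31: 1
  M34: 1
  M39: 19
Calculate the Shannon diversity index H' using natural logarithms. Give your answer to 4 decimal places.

Total N = 2+2+1+1+19 = 25, so the proportions are 0.08, 0.08, 0.04, 0.04, 0.76 (working shown to 6 dp, full precision carried).
Each pᵢ ln pᵢ term: 0.08×(-2.525729)=-0.202058, 0.08×(-2.525729)=-0.202058, 0.04×(-3.218876)=-0.128755, 0.04×(-3.218876)=-0.128755, 0.76×(-0.274437)=-0.208572.
Sum = -0.870199, so H' = 0.8702.

0.8702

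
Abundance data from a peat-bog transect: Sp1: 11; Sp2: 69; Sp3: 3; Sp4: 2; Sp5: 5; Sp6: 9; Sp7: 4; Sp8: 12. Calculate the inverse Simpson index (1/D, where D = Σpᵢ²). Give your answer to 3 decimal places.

2.562

Total N = 11+69+3+2+5+9+4+12 = 115, so the proportions are 0.095652, 0.6, 0.026087, 0.017391, 0.043478, 0.078261, 0.034783, 0.104348 (working shown to 6 dp, full precision carried).
D = 0.095652² + 0.6² + 0.026087² + 0.017391² + 0.043478² + 0.078261² + 0.034783² + 0.104348² = 0.009149 + 0.360000 + 0.000681 + 0.000302 + 0.001890 + 0.006125 + 0.001210 + 0.010888 = 0.390246.
So 1/D = 2.56249, i.e. 2.562 to 3 decimal places.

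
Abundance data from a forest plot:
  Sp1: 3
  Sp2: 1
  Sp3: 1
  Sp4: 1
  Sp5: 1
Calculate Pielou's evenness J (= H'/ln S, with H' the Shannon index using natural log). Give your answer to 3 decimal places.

0.917

Total N = 3+1+1+1+1 = 7, so the proportions are 0.42857, 0.14286, 0.14286, 0.14286, 0.14286 (working shown to 5 dp, full precision carried).
H' = −Σ pᵢ ln pᵢ = −((-0.36313) + (-0.27799) + (-0.27799) + (-0.27799) + (-0.27799)) = 1.47508.
With S = 5 species, ln S = 1.60944, so J = 1.47508/1.60944 = 0.91652, i.e. 0.917 to 3 decimal places.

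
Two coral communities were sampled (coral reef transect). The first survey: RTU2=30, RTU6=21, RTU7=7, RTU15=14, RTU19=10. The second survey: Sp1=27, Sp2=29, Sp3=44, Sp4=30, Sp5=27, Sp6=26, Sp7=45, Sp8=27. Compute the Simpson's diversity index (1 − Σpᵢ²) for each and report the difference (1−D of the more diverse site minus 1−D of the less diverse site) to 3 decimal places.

0.119

The first survey: N=82, proportions 0.365854, 0.256098, 0.085366, 0.170732, 0.121951, giving 1−D = 0.749256 (working shown to 6 dp, full precision carried).
The second survey: N=255, proportions 0.105882, 0.113725, 0.172549, 0.117647, 0.105882, 0.101961, 0.176471, 0.105882, giving 1−D = 0.868281.
Difference = |0.749256 − 0.868281| = 0.119025, i.e. 0.119 to 3 decimal places.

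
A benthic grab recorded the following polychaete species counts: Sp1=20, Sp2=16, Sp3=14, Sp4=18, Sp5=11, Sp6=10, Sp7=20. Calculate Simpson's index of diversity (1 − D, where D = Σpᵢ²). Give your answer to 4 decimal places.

Total N = 20+16+14+18+11+10+20 = 109, so the proportions are 0.183486, 0.146789, 0.12844, 0.165138, 0.100917, 0.091743, 0.183486 (working shown to 6 dp, full precision carried).
D = 0.183486² + 0.146789² + 0.12844² + 0.165138² + 0.100917² + 0.091743² + 0.183486² = 0.033667 + 0.021547 + 0.016497 + 0.027270 + 0.010184 + 0.008417 + 0.033667 = 0.151250.
So 1 − D = 0.848750, i.e. 0.8488 to 4 decimal places.

0.8488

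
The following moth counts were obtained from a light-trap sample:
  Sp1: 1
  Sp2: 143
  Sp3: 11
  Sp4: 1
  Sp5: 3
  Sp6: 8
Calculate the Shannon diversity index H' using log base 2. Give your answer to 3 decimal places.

0.853

Total N = 1+143+11+1+3+8 = 167, so the proportions are 0.00599, 0.85629, 0.06587, 0.00599, 0.01796, 0.0479 (working shown to 5 dp, full precision carried).
Each pᵢ log₂ pᵢ term: 0.00599×(-7.38370)=-0.04421, 0.85629×(-0.22383)=-0.19167, 0.06587×(-3.92427)=-0.25849, 0.00599×(-7.38370)=-0.04421, 0.01796×(-5.79874)=-0.10417, 0.0479×(-4.38370)=-0.21000.
Sum = -0.85274, so H' = 0.853.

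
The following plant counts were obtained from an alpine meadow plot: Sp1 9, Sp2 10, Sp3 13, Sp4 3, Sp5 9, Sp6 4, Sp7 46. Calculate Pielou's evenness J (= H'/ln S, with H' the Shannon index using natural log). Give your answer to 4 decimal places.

0.7992

Total N = 9+10+13+3+9+4+46 = 94, so the proportions are 0.095745, 0.106383, 0.138298, 0.031915, 0.095745, 0.042553, 0.489362 (working shown to 6 dp, full precision carried).
H' = −Σ pᵢ ln pᵢ = −((-0.224624) + (-0.238373) + (-0.273601) + (-0.109937) + (-0.224624) + (-0.134340) + (-0.349724)) = 1.555223.
With S = 7 species, ln S = 1.945910, so J = 1.555223/1.945910 = 0.799226, i.e. 0.7992 to 4 decimal places.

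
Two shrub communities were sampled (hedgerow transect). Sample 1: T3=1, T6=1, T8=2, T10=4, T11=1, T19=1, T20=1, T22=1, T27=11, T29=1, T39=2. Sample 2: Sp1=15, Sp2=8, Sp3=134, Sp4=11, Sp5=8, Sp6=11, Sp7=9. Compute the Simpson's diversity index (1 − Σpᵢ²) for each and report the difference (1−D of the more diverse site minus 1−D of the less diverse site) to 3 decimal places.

Sample 1: N=26, proportions 0.038462, 0.038462, 0.076923, 0.153846, 0.038462, 0.038462, 0.038462, 0.038462, 0.423077, 0.038462, 0.076923, giving 1−D = 0.775148 (working shown to 6 dp, full precision carried).
Sample 2: N=196, proportions 0.076531, 0.040816, 0.683673, 0.056122, 0.040816, 0.056122, 0.045918, giving 1−D = 0.514994.
Difference = |0.775148 − 0.514994| = 0.260154, i.e. 0.260 to 3 decimal places.

0.260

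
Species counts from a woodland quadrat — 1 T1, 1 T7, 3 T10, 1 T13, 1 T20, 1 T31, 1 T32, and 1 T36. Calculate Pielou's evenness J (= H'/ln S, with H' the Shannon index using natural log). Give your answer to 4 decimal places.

0.9488

Total N = 1+1+3+1+1+1+1+1 = 10, so the proportions are 0.1, 0.1, 0.3, 0.1, 0.1, 0.1, 0.1, 0.1 (working shown to 6 dp, full precision carried).
H' = −Σ pᵢ ln pᵢ = −((-0.230259) + (-0.230259) + (-0.361192) + (-0.230259) + (-0.230259) + (-0.230259) + (-0.230259) + (-0.230259)) = 1.973001.
With S = 8 species, ln S = 2.079442, so J = 1.973001/2.079442 = 0.948813, i.e. 0.9488 to 4 decimal places.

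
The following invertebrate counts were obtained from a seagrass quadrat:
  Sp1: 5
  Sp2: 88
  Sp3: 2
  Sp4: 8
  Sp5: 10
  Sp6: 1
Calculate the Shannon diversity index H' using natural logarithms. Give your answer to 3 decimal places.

Total N = 5+88+2+8+10+1 = 114, so the proportions are 0.04386, 0.77193, 0.01754, 0.07018, 0.08772, 0.00877 (working shown to 5 dp, full precision carried).
Each pᵢ ln pᵢ term: 0.04386×(-3.12676)=-0.13714, 0.77193×(-0.25886)=-0.19982, 0.01754×(-4.04305)=-0.07093, 0.07018×(-2.65676)=-0.18644, 0.08772×(-2.43361)=-0.21347, 0.00877×(-4.73620)=-0.04155.
Sum = -0.84935, so H' = 0.849.

0.849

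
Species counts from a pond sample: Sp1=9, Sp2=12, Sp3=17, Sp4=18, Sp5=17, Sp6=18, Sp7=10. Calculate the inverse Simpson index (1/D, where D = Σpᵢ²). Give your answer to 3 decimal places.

Total N = 9+12+17+18+17+18+10 = 101, so the proportions are 0.0891089, 0.1188119, 0.1683168, 0.1782178, 0.1683168, 0.1782178, 0.0990099 (working shown to 7 dp, full precision carried).
D = 0.0891089² + 0.1188119² + 0.1683168² + 0.1782178² + 0.1683168² + 0.1782178² + 0.0990099² = 0.0079404 + 0.0141163 + 0.0283306 + 0.0317616 + 0.0283306 + 0.0317616 + 0.0098030 = 0.1520439.
So 1/D = 6.57705, i.e. 6.577 to 3 decimal places.

6.577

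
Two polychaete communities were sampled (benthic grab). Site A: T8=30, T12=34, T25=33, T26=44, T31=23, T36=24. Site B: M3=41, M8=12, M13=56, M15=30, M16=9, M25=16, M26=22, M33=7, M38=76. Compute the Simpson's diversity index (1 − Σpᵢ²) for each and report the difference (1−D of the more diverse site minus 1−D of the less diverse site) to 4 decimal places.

Site A: N=188, proportions 0.159574, 0.180851, 0.175532, 0.234043, 0.12234, 0.12766, giving 1−D = 0.824977 (working shown to 6 dp, full precision carried).
Site B: N=269, proportions 0.152416, 0.04461, 0.208178, 0.111524, 0.033457, 0.05948, 0.081784, 0.026022, 0.282528, giving 1−D = 0.827158.
Difference = |0.824977 − 0.827158| = 0.002181, i.e. 0.0022 to 4 decimal places.

0.0022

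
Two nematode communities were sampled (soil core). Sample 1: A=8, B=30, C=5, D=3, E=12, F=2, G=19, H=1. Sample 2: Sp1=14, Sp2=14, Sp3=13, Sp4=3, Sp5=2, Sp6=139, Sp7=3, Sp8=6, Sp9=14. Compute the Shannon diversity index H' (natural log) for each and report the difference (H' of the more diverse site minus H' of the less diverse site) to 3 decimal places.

0.411

Sample 1: N=80, proportions 0.1, 0.375, 0.0625, 0.0375, 0.15, 0.025, 0.2375, 0.0125, giving H' = 1.667477 (working shown to 6 dp, full precision carried).
Sample 2: N=208, proportions 0.067308, 0.067308, 0.0625, 0.014423, 0.009615, 0.668269, 0.014423, 0.028846, 0.067308, giving H' = 1.256744.
Difference = |1.667477 − 1.256744| = 0.410733, i.e. 0.411 to 3 decimal places.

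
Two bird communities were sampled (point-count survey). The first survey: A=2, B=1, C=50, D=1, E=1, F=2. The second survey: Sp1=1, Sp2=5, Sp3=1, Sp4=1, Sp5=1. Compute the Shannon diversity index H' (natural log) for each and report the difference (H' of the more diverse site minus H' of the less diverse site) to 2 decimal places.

0.74

The first survey: N=57, proportions 0.0351, 0.0175, 0.8772, 0.0175, 0.0175, 0.0351, giving H' = 0.5628 (working shown to 4 dp, full precision carried).
The second survey: N=9, proportions 0.1111, 0.5556, 0.1111, 0.1111, 0.1111, giving H' = 1.3031.
Difference = |0.5628 − 1.3031| = 0.7403, i.e. 0.74 to 2 decimal places.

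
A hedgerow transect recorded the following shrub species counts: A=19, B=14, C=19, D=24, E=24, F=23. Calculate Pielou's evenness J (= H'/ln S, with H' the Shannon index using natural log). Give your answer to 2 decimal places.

0.99

Total N = 19+14+19+24+24+23 = 123, so the proportions are 0.1545, 0.1138, 0.1545, 0.1951, 0.1951, 0.187 (working shown to 4 dp, full precision carried).
H' = −Σ pᵢ ln pᵢ = −((-0.2885) + (-0.2473) + (-0.2885) + (-0.3189) + (-0.3189) + (-0.3135)) = 1.7756.
With S = 6 species, ln S = 1.7918, so J = 1.7756/1.7918 = 0.9910, i.e. 0.99 to 2 decimal places.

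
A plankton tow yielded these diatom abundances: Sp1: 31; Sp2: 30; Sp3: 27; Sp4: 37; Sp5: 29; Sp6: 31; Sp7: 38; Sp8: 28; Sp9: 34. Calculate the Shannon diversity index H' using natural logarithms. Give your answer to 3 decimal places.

2.191

Total N = 31+30+27+37+29+31+38+28+34 = 285, so the proportions are 0.10877, 0.10526, 0.09474, 0.12982, 0.10175, 0.10877, 0.13333, 0.09825, 0.1193 (working shown to 5 dp, full precision carried).
Each pᵢ ln pᵢ term: 0.10877×(-2.21850)=-0.24131, 0.10526×(-2.25129)=-0.23698, 0.09474×(-2.35665)=-0.22326, 0.12982×(-2.04157)=-0.26505, 0.10175×(-2.28519)=-0.23253, 0.10877×(-2.21850)=-0.24131, 0.13333×(-2.01490)=-0.26865, 0.09825×(-2.32028)=-0.22796, 0.1193×(-2.12613)=-0.25364.
Sum = -2.19069, so H' = 2.191.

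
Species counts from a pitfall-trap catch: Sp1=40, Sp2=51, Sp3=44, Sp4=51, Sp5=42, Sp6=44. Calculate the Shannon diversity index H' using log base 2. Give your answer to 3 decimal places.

Total N = 40+51+44+51+42+44 = 272, so the proportions are 0.14706, 0.1875, 0.16176, 0.1875, 0.15441, 0.16176 (working shown to 5 dp, full precision carried).
Each pᵢ log₂ pᵢ term: 0.14706×(-2.76553)=-0.40670, 0.1875×(-2.41504)=-0.45282, 0.16176×(-2.62803)=-0.42512, 0.1875×(-2.41504)=-0.45282, 0.15441×(-2.69515)=-0.41616, 0.16176×(-2.62803)=-0.42512.
Sum = -2.57874, so H' = 2.579.

2.579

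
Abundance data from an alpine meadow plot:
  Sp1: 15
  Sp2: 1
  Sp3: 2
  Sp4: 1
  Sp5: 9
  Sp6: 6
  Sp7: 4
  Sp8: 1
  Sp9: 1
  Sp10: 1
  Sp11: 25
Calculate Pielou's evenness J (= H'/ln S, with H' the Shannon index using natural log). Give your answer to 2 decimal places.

Total N = 15+1+2+1+9+6+4+1+1+1+25 = 66, so the proportions are 0.2273, 0.0152, 0.0303, 0.0152, 0.1364, 0.0909, 0.0606, 0.0152, 0.0152, 0.0152, 0.3788 (working shown to 4 dp, full precision carried).
H' = −Σ pᵢ ln pᵢ = −((-0.3367) + (-0.0635) + (-0.1060) + (-0.0635) + (-0.2717) + (-0.2180) + (-0.1699) + (-0.0635) + (-0.0635) + (-0.0635) + (-0.3677)) = 1.7874.
With S = 11 species, ln S = 2.3979, so J = 1.7874/2.3979 = 0.7454, i.e. 0.75 to 2 decimal places.

0.75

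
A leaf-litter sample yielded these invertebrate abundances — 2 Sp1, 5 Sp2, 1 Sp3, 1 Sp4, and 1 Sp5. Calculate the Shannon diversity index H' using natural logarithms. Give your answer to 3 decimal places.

1.359

Total N = 2+5+1+1+1 = 10, so the proportions are 0.2, 0.5, 0.1, 0.1, 0.1 (working shown to 5 dp, full precision carried).
Each pᵢ ln pᵢ term: 0.2×(-1.60944)=-0.32189, 0.5×(-0.69315)=-0.34657, 0.1×(-2.30259)=-0.23026, 0.1×(-2.30259)=-0.23026, 0.1×(-2.30259)=-0.23026.
Sum = -1.35924, so H' = 1.359.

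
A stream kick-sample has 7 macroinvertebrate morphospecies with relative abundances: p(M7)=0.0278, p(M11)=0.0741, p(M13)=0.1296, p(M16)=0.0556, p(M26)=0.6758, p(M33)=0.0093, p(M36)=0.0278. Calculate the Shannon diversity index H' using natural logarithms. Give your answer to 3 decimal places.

Each pᵢ ln pᵢ term (working shown to 5 dp, full precision carried): 0.0278×(-3.58272)=-0.09960, 0.0741×(-2.60234)=-0.19283, 0.1296×(-2.04330)=-0.26481, 0.0556×(-2.88957)=-0.16066, 0.6758×(-0.39186)=-0.26482, 0.0093×(-4.67774)=-0.04350, 0.0278×(-3.58272)=-0.09960.
Sum = -1.12583, so H' = 1.126.

1.126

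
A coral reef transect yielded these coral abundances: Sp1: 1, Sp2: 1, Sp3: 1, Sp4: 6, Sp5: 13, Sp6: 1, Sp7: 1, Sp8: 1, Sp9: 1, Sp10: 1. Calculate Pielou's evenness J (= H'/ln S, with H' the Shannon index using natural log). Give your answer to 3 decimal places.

0.722

Total N = 1+1+1+6+13+1+1+1+1+1 = 27, so the proportions are 0.03704, 0.03704, 0.03704, 0.22222, 0.48148, 0.03704, 0.03704, 0.03704, 0.03704, 0.03704 (working shown to 5 dp, full precision carried).
H' = −Σ pᵢ ln pᵢ = −((-0.12207) + (-0.12207) + (-0.12207) + (-0.33424) + (-0.35191) + (-0.12207) + (-0.12207) + (-0.12207) + (-0.12207) + (-0.12207)) = 1.66269.
With S = 10 species, ln S = 2.30259, so J = 1.66269/2.30259 = 0.72210, i.e. 0.722 to 3 decimal places.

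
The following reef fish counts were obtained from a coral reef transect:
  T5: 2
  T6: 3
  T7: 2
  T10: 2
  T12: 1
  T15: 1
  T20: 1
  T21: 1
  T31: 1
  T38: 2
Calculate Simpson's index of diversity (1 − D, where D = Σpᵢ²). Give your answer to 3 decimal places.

0.883

Total N = 2+3+2+2+1+1+1+1+1+2 = 16, so the proportions are 0.125, 0.1875, 0.125, 0.125, 0.0625, 0.0625, 0.0625, 0.0625, 0.0625, 0.125 (working shown to 5 dp, full precision carried).
D = 0.125² + 0.1875² + 0.125² + 0.125² + 0.0625² + 0.0625² + 0.0625² + 0.0625² + 0.0625² + 0.125² = 0.01562 + 0.03516 + 0.01562 + 0.01562 + 0.00391 + 0.00391 + 0.00391 + 0.00391 + 0.00391 + 0.01562 = 0.11719.
So 1 − D = 0.88281, i.e. 0.883 to 3 decimal places.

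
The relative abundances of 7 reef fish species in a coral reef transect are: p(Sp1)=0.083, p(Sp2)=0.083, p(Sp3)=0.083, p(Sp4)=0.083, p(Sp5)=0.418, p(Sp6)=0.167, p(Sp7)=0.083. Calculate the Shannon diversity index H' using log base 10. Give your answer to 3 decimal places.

Each pᵢ log₁₀ pᵢ term (working shown to 5 dp, full precision carried): 0.083×(-1.08092)=-0.08972, 0.083×(-1.08092)=-0.08972, 0.083×(-1.08092)=-0.08972, 0.083×(-1.08092)=-0.08972, 0.418×(-0.37882)=-0.15835, 0.167×(-0.77728)=-0.12981, 0.083×(-1.08092)=-0.08972.
Sum = -0.73674, so H' = 0.737.

0.737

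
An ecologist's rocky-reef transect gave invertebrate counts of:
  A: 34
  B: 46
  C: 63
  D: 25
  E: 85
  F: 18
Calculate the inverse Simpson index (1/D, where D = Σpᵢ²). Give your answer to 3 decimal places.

4.764

Total N = 34+46+63+25+85+18 = 271, so the proportions are 0.1254613, 0.1697417, 0.2324723, 0.0922509, 0.3136531, 0.0664207 (working shown to 7 dp, full precision carried).
D = 0.1254613² + 0.1697417² + 0.2324723² + 0.0922509² + 0.3136531² + 0.0664207² = 0.0157405 + 0.0288122 + 0.0540434 + 0.0085102 + 0.0983783 + 0.0044117 = 0.2098964.
So 1/D = 4.76426, i.e. 4.764 to 3 decimal places.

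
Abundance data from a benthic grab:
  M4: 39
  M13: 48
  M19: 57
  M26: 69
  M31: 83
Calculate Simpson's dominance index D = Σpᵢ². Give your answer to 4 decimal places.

0.2137

Total N = 39+48+57+69+83 = 296, so the proportions are 0.131757, 0.162162, 0.192568, 0.233108, 0.280405 (working shown to 6 dp, full precision carried).
D = 0.131757² + 0.162162² + 0.192568² + 0.233108² + 0.280405² = 0.017360 + 0.026297 + 0.037082 + 0.054339 + 0.078627 = 0.213705.
To 4 decimal places, D = 0.2137.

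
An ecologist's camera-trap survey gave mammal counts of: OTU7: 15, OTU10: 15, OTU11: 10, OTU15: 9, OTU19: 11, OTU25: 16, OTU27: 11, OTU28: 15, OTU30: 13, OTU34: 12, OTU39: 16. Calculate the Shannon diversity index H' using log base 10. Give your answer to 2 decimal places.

1.03

Total N = 15+15+10+9+11+16+11+15+13+12+16 = 143, so the proportions are 0.1049, 0.1049, 0.0699, 0.0629, 0.0769, 0.1119, 0.0769, 0.1049, 0.0909, 0.0839, 0.1119 (working shown to 4 dp, full precision carried).
Each pᵢ log₁₀ pᵢ term: 0.1049×(-0.9792)=-0.1027, 0.1049×(-0.9792)=-0.1027, 0.0699×(-1.1553)=-0.0808, 0.0629×(-1.2011)=-0.0756, 0.0769×(-1.1139)=-0.0857, 0.1119×(-0.9512)=-0.1064, 0.0769×(-1.1139)=-0.0857, 0.1049×(-0.9792)=-0.1027, 0.0909×(-1.0414)=-0.0947, 0.0839×(-1.0762)=-0.0903, 0.1119×(-0.9512)=-0.1064.
Sum = -1.0338, so H' = 1.03.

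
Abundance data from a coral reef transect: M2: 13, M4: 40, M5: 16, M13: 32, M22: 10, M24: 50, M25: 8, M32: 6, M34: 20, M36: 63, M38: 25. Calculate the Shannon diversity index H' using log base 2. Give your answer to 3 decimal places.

Total N = 13+40+16+32+10+50+8+6+20+63+25 = 283, so the proportions are 0.04594, 0.14134, 0.05654, 0.11307, 0.03534, 0.17668, 0.02827, 0.0212, 0.07067, 0.22261, 0.08834 (working shown to 5 dp, full precision carried).
Each pᵢ log₂ pᵢ term: 0.04594×(-4.44422)=-0.20415, 0.14134×(-2.82273)=-0.39897, 0.05654×(-4.14466)=-0.23433, 0.11307×(-3.14466)=-0.35558, 0.03534×(-4.82273)=-0.17041, 0.17668×(-2.50080)=-0.44184, 0.02827×(-5.14466)=-0.14543, 0.0212×(-5.55970)=-0.11787, 0.07067×(-3.82273)=-0.27016, 0.22261×(-2.16738)=-0.48249, 0.08834×(-3.50080)=-0.30926.
Sum = -3.13049, so H' = 3.130.

3.130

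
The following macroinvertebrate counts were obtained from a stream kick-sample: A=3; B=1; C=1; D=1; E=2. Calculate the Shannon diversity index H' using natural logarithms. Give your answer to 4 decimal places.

1.4942

Total N = 3+1+1+1+2 = 8, so the proportions are 0.375, 0.125, 0.125, 0.125, 0.25 (working shown to 6 dp, full precision carried).
Each pᵢ ln pᵢ term: 0.375×(-0.980829)=-0.367811, 0.125×(-2.079442)=-0.259930, 0.125×(-2.079442)=-0.259930, 0.125×(-2.079442)=-0.259930, 0.25×(-1.386294)=-0.346574.
Sum = -1.494175, so H' = 1.4942.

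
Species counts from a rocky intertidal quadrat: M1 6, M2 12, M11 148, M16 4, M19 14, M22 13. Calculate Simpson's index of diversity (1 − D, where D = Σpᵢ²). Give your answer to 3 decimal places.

0.421

Total N = 6+12+148+4+14+13 = 197, so the proportions are 0.03046, 0.06091, 0.75127, 0.0203, 0.07107, 0.06599 (working shown to 5 dp, full precision carried).
D = 0.03046² + 0.06091² + 0.75127² + 0.0203² + 0.07107² + 0.06599² = 0.00093 + 0.00371 + 0.56441 + 0.00041 + 0.00505 + 0.00435 = 0.57886.
So 1 − D = 0.42114, i.e. 0.421 to 3 decimal places.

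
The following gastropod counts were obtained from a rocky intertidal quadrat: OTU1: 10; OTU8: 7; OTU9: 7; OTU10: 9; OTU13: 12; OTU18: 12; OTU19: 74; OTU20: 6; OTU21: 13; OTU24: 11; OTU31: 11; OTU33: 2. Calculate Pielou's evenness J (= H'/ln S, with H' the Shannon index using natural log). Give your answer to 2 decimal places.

0.81

Total N = 10+7+7+9+12+12+74+6+13+11+11+2 = 174, so the proportions are 0.0575, 0.0402, 0.0402, 0.0517, 0.069, 0.069, 0.4253, 0.0345, 0.0747, 0.0632, 0.0632, 0.0115 (working shown to 4 dp, full precision carried).
H' = −Σ pᵢ ln pᵢ = −((-0.1642) + (-0.1293) + (-0.1293) + (-0.1532) + (-0.1844) + (-0.1844) + (-0.3636) + (-0.1161) + (-0.1938) + (-0.1746) + (-0.1746) + (-0.0513)) = 2.0187.
With S = 12 species, ln S = 2.4849, so J = 2.0187/2.4849 = 0.8124, i.e. 0.81 to 2 decimal places.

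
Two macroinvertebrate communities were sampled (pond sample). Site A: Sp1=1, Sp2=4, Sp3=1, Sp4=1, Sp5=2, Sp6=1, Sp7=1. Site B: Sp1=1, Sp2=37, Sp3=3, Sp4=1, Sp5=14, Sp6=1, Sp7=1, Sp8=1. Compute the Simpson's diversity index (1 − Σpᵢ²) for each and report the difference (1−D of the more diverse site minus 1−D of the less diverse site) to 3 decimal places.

Site A: N=11, proportions 0.0909091, 0.3636364, 0.0909091, 0.0909091, 0.1818182, 0.0909091, 0.0909091, giving 1−D = 0.7933884 (working shown to 7 dp, full precision carried).
Site B: N=59, proportions 0.0169492, 0.6271186, 0.0508475, 0.0169492, 0.2372881, 0.0169492, 0.0169492, 0.0169492, giving 1−D = 0.5463947.
Difference = |0.7933884 − 0.5463947| = 0.2469937, i.e. 0.247 to 3 decimal places.

0.247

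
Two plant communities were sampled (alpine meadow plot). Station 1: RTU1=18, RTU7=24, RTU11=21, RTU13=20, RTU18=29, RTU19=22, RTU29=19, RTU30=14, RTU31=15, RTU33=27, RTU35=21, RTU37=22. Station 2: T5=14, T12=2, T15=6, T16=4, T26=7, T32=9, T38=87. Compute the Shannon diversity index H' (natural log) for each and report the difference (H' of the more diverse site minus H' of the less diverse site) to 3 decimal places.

Station 1: N=252, proportions 0.071429, 0.095238, 0.083333, 0.079365, 0.115079, 0.087302, 0.075397, 0.055556, 0.059524, 0.107143, 0.083333, 0.087302, giving H' = 2.464979 (working shown to 6 dp, full precision carried).
Station 2: N=129, proportions 0.108527, 0.015504, 0.046512, 0.031008, 0.054264, 0.069767, 0.674419, giving H' = 1.165555.
Difference = |2.464979 − 1.165555| = 1.299424, i.e. 1.299 to 3 decimal places.

1.299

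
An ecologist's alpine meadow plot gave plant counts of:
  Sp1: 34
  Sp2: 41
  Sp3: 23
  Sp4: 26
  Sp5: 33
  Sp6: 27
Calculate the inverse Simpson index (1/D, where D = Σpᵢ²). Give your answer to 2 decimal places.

5.78

Total N = 34+41+23+26+33+27 = 184, so the proportions are 0.184783, 0.222826, 0.125, 0.141304, 0.179348, 0.146739 (working shown to 6 dp, full precision carried).
D = 0.184783² + 0.222826² + 0.125² + 0.141304² + 0.179348² + 0.146739² = 0.034145 + 0.049651 + 0.015625 + 0.019967 + 0.032166 + 0.021532 = 0.173086.
So 1/D = 5.7775, i.e. 5.78 to 2 decimal places.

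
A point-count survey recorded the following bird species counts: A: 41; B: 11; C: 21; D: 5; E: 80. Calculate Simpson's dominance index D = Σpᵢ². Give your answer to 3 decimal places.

Total N = 41+11+21+5+80 = 158, so the proportions are 0.25949, 0.06962, 0.13291, 0.03165, 0.50633 (working shown to 5 dp, full precision carried).
D = 0.25949² + 0.06962² + 0.13291² + 0.03165² + 0.50633² = 0.06734 + 0.00485 + 0.01767 + 0.00100 + 0.25637 = 0.34722.
To 3 decimal places, D = 0.347.

0.347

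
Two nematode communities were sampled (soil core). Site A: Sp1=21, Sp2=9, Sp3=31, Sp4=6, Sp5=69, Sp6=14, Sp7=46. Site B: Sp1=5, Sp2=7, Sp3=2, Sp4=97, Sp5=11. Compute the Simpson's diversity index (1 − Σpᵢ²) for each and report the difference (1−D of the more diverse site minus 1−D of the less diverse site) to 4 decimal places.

Site A: N=196, proportions 0.1071429, 0.0459184, 0.1581633, 0.0306122, 0.3520408, 0.0714286, 0.2346939, giving 1−D = 0.7763432 (working shown to 7 dp, full precision carried).
Site B: N=122, proportions 0.0409836, 0.057377, 0.0163934, 0.795082, 0.0901639, giving 1−D = 0.3544746.
Difference = |0.7763432 − 0.3544746| = 0.4218686, i.e. 0.4219 to 4 decimal places.

0.4219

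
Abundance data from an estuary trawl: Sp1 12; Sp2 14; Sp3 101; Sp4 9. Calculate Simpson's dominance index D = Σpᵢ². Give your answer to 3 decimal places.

Total N = 12+14+101+9 = 136, so the proportions are 0.08824, 0.10294, 0.74265, 0.06618 (working shown to 5 dp, full precision carried).
D = 0.08824² + 0.10294² + 0.74265² + 0.06618² = 0.00779 + 0.01060 + 0.55152 + 0.00438 = 0.57429.
To 3 decimal places, D = 0.574.

0.574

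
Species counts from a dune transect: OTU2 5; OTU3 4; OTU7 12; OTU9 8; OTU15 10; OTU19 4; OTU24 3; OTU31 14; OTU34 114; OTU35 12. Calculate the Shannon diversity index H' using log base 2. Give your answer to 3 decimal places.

Total N = 5+4+12+8+10+4+3+14+114+12 = 186, so the proportions are 0.02688, 0.02151, 0.06452, 0.04301, 0.05376, 0.02151, 0.01613, 0.07527, 0.6129, 0.06452 (working shown to 5 dp, full precision carried).
Each pᵢ log₂ pᵢ term: 0.02688×(-5.21723)=-0.14025, 0.02151×(-5.53916)=-0.11912, 0.06452×(-3.95420)=-0.25511, 0.04301×(-4.53916)=-0.19523, 0.05376×(-4.21723)=-0.22673, 0.02151×(-5.53916)=-0.11912, 0.01613×(-5.95420)=-0.09604, 0.07527×(-3.73180)=-0.28089, 0.6129×(-0.70627)=-0.43287, 0.06452×(-3.95420)=-0.25511.
Sum = -2.12047, so H' = 2.120.

2.120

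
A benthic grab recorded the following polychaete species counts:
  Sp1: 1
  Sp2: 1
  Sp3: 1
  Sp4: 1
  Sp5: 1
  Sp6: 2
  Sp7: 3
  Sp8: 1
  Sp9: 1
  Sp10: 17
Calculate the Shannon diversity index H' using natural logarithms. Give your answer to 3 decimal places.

Total N = 1+1+1+1+1+2+3+1+1+17 = 29, so the proportions are 0.03448, 0.03448, 0.03448, 0.03448, 0.03448, 0.06897, 0.10345, 0.03448, 0.03448, 0.58621 (working shown to 5 dp, full precision carried).
Each pᵢ ln pᵢ term: 0.03448×(-3.36730)=-0.11611, 0.03448×(-3.36730)=-0.11611, 0.03448×(-3.36730)=-0.11611, 0.03448×(-3.36730)=-0.11611, 0.03448×(-3.36730)=-0.11611, 0.06897×(-2.67415)=-0.18442, 0.10345×(-2.26868)=-0.23469, 0.03448×(-3.36730)=-0.11611, 0.03448×(-3.36730)=-0.11611, 0.58621×(-0.53408)=-0.31308.
Sum = -1.54499, so H' = 1.545.

1.545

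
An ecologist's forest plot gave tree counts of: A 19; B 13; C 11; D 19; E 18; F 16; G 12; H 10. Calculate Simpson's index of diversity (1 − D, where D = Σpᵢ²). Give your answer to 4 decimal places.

0.8681

Total N = 19+13+11+19+18+16+12+10 = 118, so the proportions are 0.161017, 0.110169, 0.09322, 0.161017, 0.152542, 0.135593, 0.101695, 0.084746 (working shown to 6 dp, full precision carried).
D = 0.161017² + 0.110169² + 0.09322² + 0.161017² + 0.152542² + 0.135593² + 0.101695² + 0.084746² = 0.025926 + 0.012137 + 0.008690 + 0.025926 + 0.023269 + 0.018386 + 0.010342 + 0.007182 = 0.131859.
So 1 − D = 0.868141, i.e. 0.8681 to 4 decimal places.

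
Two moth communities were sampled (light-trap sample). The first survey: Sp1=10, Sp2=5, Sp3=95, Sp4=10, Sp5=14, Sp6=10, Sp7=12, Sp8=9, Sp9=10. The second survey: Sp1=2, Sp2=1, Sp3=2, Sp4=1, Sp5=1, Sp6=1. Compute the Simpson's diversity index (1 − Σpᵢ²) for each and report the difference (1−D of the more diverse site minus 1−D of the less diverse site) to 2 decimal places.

The first survey: N=175, proportions 0.0571, 0.0286, 0.5429, 0.0571, 0.08, 0.0571, 0.0686, 0.0514, 0.0571, giving 1−D = 0.6777 (working shown to 4 dp, full precision carried).
The second survey: N=8, proportions 0.25, 0.125, 0.25, 0.125, 0.125, 0.125, giving 1−D = 0.8125.
Difference = |0.6777 − 0.8125| = 0.1348, i.e. 0.13 to 2 decimal places.

0.13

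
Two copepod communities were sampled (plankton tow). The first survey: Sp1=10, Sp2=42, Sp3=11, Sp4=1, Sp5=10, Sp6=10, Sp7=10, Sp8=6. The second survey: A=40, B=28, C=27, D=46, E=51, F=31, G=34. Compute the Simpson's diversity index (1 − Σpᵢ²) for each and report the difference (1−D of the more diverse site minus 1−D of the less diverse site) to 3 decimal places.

0.082

The first survey: N=100, proportions 0.1, 0.42, 0.11, 0.01, 0.1, 0.1, 0.1, 0.06, giving 1−D = 0.76780 (working shown to 5 dp, full precision carried).
The second survey: N=257, proportions 0.15564, 0.10895, 0.10506, 0.17899, 0.19844, 0.12062, 0.1323, giving 1−D = 0.84940.
Difference = |0.76780 − 0.84940| = 0.08160, i.e. 0.082 to 3 decimal places.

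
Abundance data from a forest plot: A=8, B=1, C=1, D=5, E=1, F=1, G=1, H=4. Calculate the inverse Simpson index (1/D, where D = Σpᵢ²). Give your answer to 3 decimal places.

4.400

Total N = 8+1+1+5+1+1+1+4 = 22, so the proportions are 0.3636364, 0.0454545, 0.0454545, 0.2272727, 0.0454545, 0.0454545, 0.0454545, 0.1818182 (working shown to 7 dp, full precision carried).
D = 0.3636364² + 0.0454545² + 0.0454545² + 0.2272727² + 0.0454545² + 0.0454545² + 0.0454545² + 0.1818182² = 0.1322314 + 0.0020661 + 0.0020661 + 0.0516529 + 0.0020661 + 0.0020661 + 0.0020661 + 0.0330579 = 0.2272727.
So 1/D = 4.40000, i.e. 4.400 to 3 decimal places.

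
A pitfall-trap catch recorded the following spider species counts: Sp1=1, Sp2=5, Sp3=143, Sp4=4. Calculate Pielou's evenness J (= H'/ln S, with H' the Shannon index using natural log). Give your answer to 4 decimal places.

0.2187

Total N = 1+5+143+4 = 153, so the proportions are 0.006536, 0.03268, 0.934641, 0.026144 (working shown to 6 dp, full precision carried).
H' = −Σ pᵢ ln pᵢ = −((-0.032879) + (-0.111797) + (-0.063175) + (-0.095272)) = 0.303123.
With S = 4 species, ln S = 1.386294, so J = 0.303123/1.386294 = 0.218657, i.e. 0.2187 to 4 decimal places.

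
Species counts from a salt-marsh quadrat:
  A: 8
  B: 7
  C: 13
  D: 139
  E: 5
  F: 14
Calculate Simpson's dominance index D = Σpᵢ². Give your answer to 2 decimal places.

0.57

Total N = 8+7+13+139+5+14 = 186, so the proportions are 0.043, 0.0376, 0.0699, 0.7473, 0.0269, 0.0753 (working shown to 4 dp, full precision carried).
D = 0.043² + 0.0376² + 0.0699² + 0.7473² + 0.0269² + 0.0753² = 0.0018 + 0.0014 + 0.0049 + 0.5585 + 0.0007 + 0.0057 = 0.5730.
To 2 decimal places, D = 0.57.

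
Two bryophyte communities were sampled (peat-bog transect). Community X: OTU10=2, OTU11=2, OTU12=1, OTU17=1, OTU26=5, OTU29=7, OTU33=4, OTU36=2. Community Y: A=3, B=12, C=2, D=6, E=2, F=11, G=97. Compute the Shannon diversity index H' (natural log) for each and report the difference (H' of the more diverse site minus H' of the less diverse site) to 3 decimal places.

Community X: N=24, proportions 0.08333, 0.08333, 0.04167, 0.04167, 0.20833, 0.29167, 0.16667, 0.08333, giving H' = 1.87086 (working shown to 5 dp, full precision carried).
Community Y: N=133, proportions 0.02256, 0.09023, 0.01504, 0.04511, 0.01504, 0.08271, 0.72932, giving H' = 1.00492.
Difference = |1.87086 − 1.00492| = 0.86594, i.e. 0.866 to 3 decimal places.

0.866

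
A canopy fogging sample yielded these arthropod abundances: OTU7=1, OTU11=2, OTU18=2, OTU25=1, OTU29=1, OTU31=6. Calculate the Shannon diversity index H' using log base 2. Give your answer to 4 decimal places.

Total N = 1+2+2+1+1+6 = 13, so the proportions are 0.076923, 0.153846, 0.153846, 0.076923, 0.076923, 0.461538 (working shown to 6 dp, full precision carried).
Each pᵢ log₂ pᵢ term: 0.076923×(-3.700440)=-0.284649, 0.153846×(-2.700440)=-0.415452, 0.153846×(-2.700440)=-0.415452, 0.076923×(-3.700440)=-0.284649, 0.076923×(-3.700440)=-0.284649, 0.461538×(-1.115477)=-0.514836.
Sum = -2.199688, so H' = 2.1997.

2.1997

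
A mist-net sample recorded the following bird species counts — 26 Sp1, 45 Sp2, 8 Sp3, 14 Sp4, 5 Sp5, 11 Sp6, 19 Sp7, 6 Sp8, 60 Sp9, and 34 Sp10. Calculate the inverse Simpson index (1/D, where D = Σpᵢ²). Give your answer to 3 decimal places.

6.293

Total N = 26+45+8+14+5+11+19+6+60+34 = 228, so the proportions are 0.1140351, 0.1973684, 0.0350877, 0.0614035, 0.0219298, 0.0482456, 0.0833333, 0.0263158, 0.2631579, 0.1491228 (working shown to 7 dp, full precision carried).
D = 0.1140351² + 0.1973684² + 0.0350877² + 0.0614035² + 0.0219298² + 0.0482456² + 0.0833333² + 0.0263158² + 0.2631579² + 0.1491228² = 0.0130040 + 0.0389543 + 0.0012311 + 0.0037704 + 0.0004809 + 0.0023276 + 0.0069444 + 0.0006925 + 0.0692521 + 0.0222376 = 0.1588950.
So 1/D = 6.29346, i.e. 6.293 to 3 decimal places.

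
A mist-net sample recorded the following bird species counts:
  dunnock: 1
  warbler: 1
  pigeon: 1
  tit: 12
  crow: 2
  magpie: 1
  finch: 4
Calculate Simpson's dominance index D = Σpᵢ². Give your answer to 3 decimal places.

Total N = 1+1+1+12+2+1+4 = 22, so the proportions are 0.04545, 0.04545, 0.04545, 0.54545, 0.09091, 0.04545, 0.18182 (working shown to 5 dp, full precision carried).
D = 0.04545² + 0.04545² + 0.04545² + 0.54545² + 0.09091² + 0.04545² + 0.18182² = 0.00207 + 0.00207 + 0.00207 + 0.29752 + 0.00826 + 0.00207 + 0.03306 = 0.34711.
To 3 decimal places, D = 0.347.

0.347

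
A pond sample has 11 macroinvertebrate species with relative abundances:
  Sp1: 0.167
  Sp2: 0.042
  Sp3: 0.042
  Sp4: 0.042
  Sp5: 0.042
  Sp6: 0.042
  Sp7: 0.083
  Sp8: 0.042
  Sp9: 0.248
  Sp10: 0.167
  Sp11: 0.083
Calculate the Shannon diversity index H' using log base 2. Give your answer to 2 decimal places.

3.11

Each pᵢ log₂ pᵢ term (working shown to 4 dp, full precision carried): 0.167×(-2.5821)=-0.4312, 0.042×(-4.5735)=-0.1921, 0.042×(-4.5735)=-0.1921, 0.042×(-4.5735)=-0.1921, 0.042×(-4.5735)=-0.1921, 0.042×(-4.5735)=-0.1921, 0.083×(-3.5907)=-0.2980, 0.042×(-4.5735)=-0.1921, 0.248×(-2.0116)=-0.4989, 0.167×(-2.5821)=-0.4312, 0.083×(-3.5907)=-0.2980.
Sum = -3.1099, so H' = 3.11.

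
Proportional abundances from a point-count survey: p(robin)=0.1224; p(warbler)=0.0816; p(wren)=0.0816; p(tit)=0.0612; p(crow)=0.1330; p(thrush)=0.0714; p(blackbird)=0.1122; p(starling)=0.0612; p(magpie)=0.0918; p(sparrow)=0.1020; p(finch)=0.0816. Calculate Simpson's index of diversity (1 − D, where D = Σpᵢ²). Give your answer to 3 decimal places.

0.903

D = 0.1224² + 0.0816² + 0.0816² + 0.0612² + 0.133² + 0.0714² + 0.1122² + 0.0612² + 0.0918² + 0.102² + 0.0816² = 0.01498 + 0.00666 + 0.00666 + 0.00375 + 0.01769 + 0.00510 + 0.01259 + 0.00375 + 0.00843 + 0.01040 + 0.00666 = 0.09666 (working shown to 5 dp, full precision carried).
So 1 − D = 0.90334, i.e. 0.903 to 3 decimal places.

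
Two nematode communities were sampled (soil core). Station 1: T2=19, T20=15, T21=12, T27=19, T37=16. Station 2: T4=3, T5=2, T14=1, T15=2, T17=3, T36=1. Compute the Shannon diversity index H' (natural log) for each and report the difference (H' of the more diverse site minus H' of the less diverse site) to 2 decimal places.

0.11

Station 1: N=81, proportions 0.23457, 0.18519, 0.14815, 0.23457, 0.19753, giving H' = 1.59581 (working shown to 5 dp, full precision carried).
Station 2: N=12, proportions 0.25, 0.16667, 0.08333, 0.16667, 0.25, 0.08333, giving H' = 1.70455.
Difference = |1.59581 − 1.70455| = 0.10874, i.e. 0.11 to 2 decimal places.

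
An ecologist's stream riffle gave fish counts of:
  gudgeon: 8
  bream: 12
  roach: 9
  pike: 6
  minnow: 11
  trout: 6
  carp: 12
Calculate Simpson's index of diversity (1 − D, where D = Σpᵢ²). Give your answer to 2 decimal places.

0.85

Total N = 8+12+9+6+11+6+12 = 64, so the proportions are 0.125, 0.1875, 0.1406, 0.0938, 0.1719, 0.0938, 0.1875 (working shown to 4 dp, full precision carried).
D = 0.125² + 0.1875² + 0.1406² + 0.0938² + 0.1719² + 0.0938² + 0.1875² = 0.0156 + 0.0352 + 0.0198 + 0.0088 + 0.0295 + 0.0088 + 0.0352 = 0.1528.
So 1 − D = 0.8472, i.e. 0.85 to 2 decimal places.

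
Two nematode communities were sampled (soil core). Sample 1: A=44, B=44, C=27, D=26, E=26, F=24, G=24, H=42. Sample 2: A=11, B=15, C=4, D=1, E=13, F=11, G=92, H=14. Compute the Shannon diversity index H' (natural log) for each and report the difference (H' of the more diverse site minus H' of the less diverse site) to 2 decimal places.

Sample 1: N=257, proportions 0.1712, 0.1712, 0.1051, 0.1012, 0.1012, 0.0934, 0.0934, 0.1634, giving H' = 2.0434 (working shown to 4 dp, full precision carried).
Sample 2: N=161, proportions 0.0683, 0.0932, 0.0248, 0.0062, 0.0807, 0.0683, 0.5714, 0.087, giving H' = 1.4465.
Difference = |2.0434 − 1.4465| = 0.5969, i.e. 0.60 to 2 decimal places.

0.60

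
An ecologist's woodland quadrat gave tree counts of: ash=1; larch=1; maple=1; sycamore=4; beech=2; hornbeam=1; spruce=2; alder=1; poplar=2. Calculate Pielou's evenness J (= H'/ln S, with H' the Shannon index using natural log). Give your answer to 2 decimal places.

0.94

Total N = 1+1+1+4+2+1+2+1+2 = 15, so the proportions are 0.0667, 0.0667, 0.0667, 0.2667, 0.1333, 0.0667, 0.1333, 0.0667, 0.1333 (working shown to 4 dp, full precision carried).
H' = −Σ pᵢ ln pᵢ = −((-0.1805) + (-0.1805) + (-0.1805) + (-0.3525) + (-0.2687) + (-0.1805) + (-0.2687) + (-0.1805) + (-0.2687)) = 2.0611.
With S = 9 species, ln S = 2.1972, so J = 2.0611/2.1972 = 0.9381, i.e. 0.94 to 2 decimal places.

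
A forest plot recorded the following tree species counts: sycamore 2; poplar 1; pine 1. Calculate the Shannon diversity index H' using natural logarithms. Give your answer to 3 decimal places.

1.040

Total N = 2+1+1 = 4, so the proportions are 0.5, 0.25, 0.25 (working shown to 5 dp, full precision carried).
Each pᵢ ln pᵢ term: 0.5×(-0.69315)=-0.34657, 0.25×(-1.38629)=-0.34657, 0.25×(-1.38629)=-0.34657.
Sum = -1.03972, so H' = 1.040.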